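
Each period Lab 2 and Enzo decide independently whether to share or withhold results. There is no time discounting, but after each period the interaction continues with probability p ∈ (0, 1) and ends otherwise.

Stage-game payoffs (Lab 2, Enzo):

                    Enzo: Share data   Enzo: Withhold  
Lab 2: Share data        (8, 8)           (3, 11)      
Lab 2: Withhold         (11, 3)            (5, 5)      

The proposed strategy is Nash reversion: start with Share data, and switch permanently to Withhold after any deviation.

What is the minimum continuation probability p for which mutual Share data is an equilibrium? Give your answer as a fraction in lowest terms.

Expected cooperation value is 8 + p·8 + p²·8 + … = 8/(1−p); deviation gives 11 + p·5/(1−p).
8 ≥ 11(1−p) + 5p ⇒ 6p ≥ 3 ⇒ p ≥ 3/6 = 1/2.

1/2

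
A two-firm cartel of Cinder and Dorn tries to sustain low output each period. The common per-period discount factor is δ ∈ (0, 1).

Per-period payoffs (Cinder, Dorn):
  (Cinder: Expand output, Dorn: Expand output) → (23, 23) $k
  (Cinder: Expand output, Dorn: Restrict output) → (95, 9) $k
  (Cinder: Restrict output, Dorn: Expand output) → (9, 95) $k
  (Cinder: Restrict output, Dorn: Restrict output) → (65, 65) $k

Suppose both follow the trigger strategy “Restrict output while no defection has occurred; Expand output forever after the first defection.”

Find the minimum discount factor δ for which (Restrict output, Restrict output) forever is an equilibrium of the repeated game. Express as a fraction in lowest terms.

5/12

Under grim trigger the critical discount factor is (T−C)/(T−P) with T = 95, C = 65, P = 23.
δ* = (95−65)/(95−23) = 30/72 = 5/12.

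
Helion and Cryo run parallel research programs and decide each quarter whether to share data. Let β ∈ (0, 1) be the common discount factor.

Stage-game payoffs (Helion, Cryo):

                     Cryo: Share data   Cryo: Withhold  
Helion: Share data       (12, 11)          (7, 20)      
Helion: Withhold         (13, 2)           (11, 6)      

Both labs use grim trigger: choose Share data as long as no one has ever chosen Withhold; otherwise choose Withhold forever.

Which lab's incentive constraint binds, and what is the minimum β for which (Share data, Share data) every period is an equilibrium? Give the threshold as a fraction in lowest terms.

Helion's threshold: (13−12)/(13−11) = 1/2.
Cryo's threshold: (20−11)/(20−6) = 9/14.
1/2 < 9/14, so Cryo binds and β* = 9/14.

Cryo; β ≥ 9/14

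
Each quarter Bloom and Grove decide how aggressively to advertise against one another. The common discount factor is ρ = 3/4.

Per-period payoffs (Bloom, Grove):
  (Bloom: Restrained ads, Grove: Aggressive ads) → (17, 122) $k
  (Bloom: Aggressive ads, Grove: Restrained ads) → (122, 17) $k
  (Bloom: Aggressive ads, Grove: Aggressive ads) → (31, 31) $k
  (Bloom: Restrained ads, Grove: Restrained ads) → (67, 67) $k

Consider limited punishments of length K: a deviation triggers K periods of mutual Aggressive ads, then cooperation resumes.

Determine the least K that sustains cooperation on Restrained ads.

No profitable deviation requires (67−31)(ρ+…+ρ^K) ≥ 122−67, i.e. ρ+…+ρ^K ≥ 55/36 ≈ 1.5278.
With ρ = 3/4, the partial sums are K=1: 0.7500, K=2: 1.3125, K=3: 1.7344.
K = 3 is the first length at which the sum reaches 1.5278.

3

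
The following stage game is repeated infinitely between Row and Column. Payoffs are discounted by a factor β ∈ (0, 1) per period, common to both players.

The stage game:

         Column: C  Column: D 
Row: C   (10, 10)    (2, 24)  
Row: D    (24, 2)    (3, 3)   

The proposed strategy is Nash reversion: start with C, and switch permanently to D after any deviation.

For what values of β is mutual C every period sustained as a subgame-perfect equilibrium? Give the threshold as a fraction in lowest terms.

2/3

Under grim trigger the critical discount factor is (T−C)/(T−P) with T = 24, C = 10, P = 3.
β* = (24−10)/(24−3) = 14/21 = 2/3.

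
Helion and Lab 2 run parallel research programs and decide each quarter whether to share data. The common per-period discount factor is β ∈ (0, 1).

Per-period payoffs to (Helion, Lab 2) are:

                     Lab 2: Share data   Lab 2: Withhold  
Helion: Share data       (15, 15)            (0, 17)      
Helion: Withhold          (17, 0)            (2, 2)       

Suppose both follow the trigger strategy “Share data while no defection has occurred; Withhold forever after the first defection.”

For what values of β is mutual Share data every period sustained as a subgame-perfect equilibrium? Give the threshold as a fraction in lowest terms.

2/15

Under grim trigger the critical discount factor is (T−C)/(T−P) with T = 17, C = 15, P = 2.
β* = (17−15)/(17−2) = 2/15.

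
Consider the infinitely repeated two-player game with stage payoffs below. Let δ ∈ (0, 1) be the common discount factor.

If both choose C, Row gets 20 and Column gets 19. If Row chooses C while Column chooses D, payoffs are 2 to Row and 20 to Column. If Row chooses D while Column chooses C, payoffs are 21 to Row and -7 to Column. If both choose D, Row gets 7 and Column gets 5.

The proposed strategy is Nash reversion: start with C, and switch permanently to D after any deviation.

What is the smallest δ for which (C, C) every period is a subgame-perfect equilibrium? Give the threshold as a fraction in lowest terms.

Row: cooperation gives 20 each period; deviation gives 21 once then 7 forever.
  20/(1−δ) ≥ 21 + 7δ/(1−δ) ⇒ δ ≥ 1/14.
Column: cooperation gives 19 each period; deviation gives 20 once then 5 forever.
  δ ≥ 1/15.
Both must hold, so the binding constraint is Row's: δ ≥ 1/14.

1/14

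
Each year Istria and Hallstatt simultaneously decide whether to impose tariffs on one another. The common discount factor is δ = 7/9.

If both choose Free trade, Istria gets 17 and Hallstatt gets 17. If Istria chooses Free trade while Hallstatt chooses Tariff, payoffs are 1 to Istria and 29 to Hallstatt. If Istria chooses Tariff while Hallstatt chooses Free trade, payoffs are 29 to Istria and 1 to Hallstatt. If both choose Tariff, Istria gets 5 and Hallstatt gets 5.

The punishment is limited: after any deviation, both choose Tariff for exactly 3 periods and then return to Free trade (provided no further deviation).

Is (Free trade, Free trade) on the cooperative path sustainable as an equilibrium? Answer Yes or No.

Yes

A one-shot deviation gives 29 now, then 5 for 3 periods, then back to 17.
Gain from deviating: (29−17) today; loss: (17−5) in each of the next 3 periods.
No-deviation condition: (17−5)(δ+…+δ^3) ≥ 29−17, i.e. δ+…+δ^3 ≥ 1.
At δ = 7/9: δ+…+δ^3 = 1.8532 ≥ 1.0000.
So cooperation is sustainable.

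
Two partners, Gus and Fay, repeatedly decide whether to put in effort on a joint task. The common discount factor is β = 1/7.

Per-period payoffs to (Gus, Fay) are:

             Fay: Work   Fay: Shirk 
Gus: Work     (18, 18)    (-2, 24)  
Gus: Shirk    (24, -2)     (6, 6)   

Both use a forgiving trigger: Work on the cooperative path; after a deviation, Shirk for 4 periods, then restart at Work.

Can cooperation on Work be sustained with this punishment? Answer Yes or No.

No

A one-shot deviation gives 24 now, then 6 for 4 periods, then back to 18.
Gain from deviating: (24−18) today; loss: (18−6) in each of the next 4 periods.
No-deviation condition: (18−6)(β+…+β^4) ≥ 24−18, i.e. β+…+β^4 ≥ 1/2.
At β = 1/7: β+…+β^4 = 0.1666 < 0.5000.
So cooperation is not sustainable.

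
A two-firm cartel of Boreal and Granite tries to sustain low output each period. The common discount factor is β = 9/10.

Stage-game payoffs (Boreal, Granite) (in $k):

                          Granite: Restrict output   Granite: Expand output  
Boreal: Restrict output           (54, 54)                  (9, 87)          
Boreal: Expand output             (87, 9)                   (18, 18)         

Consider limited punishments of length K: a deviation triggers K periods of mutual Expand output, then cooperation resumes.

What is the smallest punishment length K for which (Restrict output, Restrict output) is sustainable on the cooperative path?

Need Σ_{k=1}^{K} β^k ≥ (87−54)/(54−18) = 0.9167 at β = 9/10.
At K = 1 the sum is 0.9000 < 0.9167; at K = 2 it is 1.7100 ≥ 0.9167.
So the minimum punishment length is K = 2.

2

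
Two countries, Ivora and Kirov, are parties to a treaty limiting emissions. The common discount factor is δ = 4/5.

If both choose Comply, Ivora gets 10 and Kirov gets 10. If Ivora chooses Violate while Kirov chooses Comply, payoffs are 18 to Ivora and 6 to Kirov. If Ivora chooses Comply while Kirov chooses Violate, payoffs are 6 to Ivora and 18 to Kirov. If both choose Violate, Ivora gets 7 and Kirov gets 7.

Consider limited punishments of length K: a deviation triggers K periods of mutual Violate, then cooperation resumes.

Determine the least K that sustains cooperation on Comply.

5

IC: δ(1−δ^K)/(1−δ) ≥ (18−10)/(10−7) = 8/3.
With δ = 4/5: need 1 − δ^K ≥ 8/3·(1−4/5)/(4/5), i.e. δ^K ≤ 0.3333.
Since (4/5)^4 = 0.4096 and (4/5)^5 = 0.3277, the smallest such K is 5.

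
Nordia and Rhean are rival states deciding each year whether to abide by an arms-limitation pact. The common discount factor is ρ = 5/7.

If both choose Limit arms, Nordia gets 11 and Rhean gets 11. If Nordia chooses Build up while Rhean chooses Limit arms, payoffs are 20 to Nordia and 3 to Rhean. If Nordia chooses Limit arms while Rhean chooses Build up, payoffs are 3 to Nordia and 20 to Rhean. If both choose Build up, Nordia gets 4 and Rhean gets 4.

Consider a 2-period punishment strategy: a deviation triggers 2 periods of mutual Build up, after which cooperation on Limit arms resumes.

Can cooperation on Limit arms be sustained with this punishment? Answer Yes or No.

A one-shot deviation gives 20 now, then 4 for 2 periods, then back to 11.
Gain from deviating: (20−11) today; loss: (11−4) in each of the next 2 periods.
No-deviation condition: (11−4)(ρ+…+ρ^2) ≥ 20−11, i.e. ρ+…+ρ^2 ≥ 9/7.
At ρ = 5/7: ρ+…+ρ^2 = 1.2245 < 1.2857.
So cooperation is not sustainable.

No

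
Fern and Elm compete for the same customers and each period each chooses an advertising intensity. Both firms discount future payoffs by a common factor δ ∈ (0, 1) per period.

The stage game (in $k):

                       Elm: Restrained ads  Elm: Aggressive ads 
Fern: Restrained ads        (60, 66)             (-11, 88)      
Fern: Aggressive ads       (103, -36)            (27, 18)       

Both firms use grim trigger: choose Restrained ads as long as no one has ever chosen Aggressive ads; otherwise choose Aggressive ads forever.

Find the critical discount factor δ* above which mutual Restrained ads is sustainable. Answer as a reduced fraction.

Fern: cooperation gives 60 each period; deviation gives 103 once then 27 forever.
  60/(1−δ) ≥ 103 + 27δ/(1−δ) ⇒ δ ≥ 43/76.
Elm: cooperation gives 66 each period; deviation gives 88 once then 18 forever.
  δ ≥ 22/70 = 11/35.
Both must hold, so the binding constraint is Fern's: δ ≥ 43/76.

43/76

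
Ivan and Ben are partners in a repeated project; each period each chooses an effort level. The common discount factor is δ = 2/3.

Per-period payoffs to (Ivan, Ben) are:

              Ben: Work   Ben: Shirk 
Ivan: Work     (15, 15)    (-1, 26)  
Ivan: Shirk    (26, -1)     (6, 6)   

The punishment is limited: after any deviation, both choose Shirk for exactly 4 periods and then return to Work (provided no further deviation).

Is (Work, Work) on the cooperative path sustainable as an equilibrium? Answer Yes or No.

Comparing payoff streams over the 5 periods until play realigns: cooperate → 15(1+δ+…+δ^4); deviate → 26 + 6(δ+…+δ^4).
Cooperation is sustained iff (15−6)(δ+…+δ^4) ≥ 26−15.
δ+…+δ^4 = 2/3·(1−(2/3)^4)/(1−2/3) = 1.6049, and (26−15)/(15−6) = 1.2222.
1.6049 ≥ 1.2222, so cooperation is sustainable.

Yes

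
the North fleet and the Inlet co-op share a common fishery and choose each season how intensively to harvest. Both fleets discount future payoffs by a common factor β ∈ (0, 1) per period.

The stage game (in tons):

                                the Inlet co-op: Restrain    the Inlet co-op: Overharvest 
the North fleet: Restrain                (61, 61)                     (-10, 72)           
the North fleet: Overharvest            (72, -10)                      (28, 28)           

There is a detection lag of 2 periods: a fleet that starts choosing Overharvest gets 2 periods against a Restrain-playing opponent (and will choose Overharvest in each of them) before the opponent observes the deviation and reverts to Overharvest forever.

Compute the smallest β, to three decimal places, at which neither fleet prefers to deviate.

Deviating for the 2 undetected periods gains 72−61 = 11 per period over cooperation, then loses 61−28 = 33 per period forever once punishment starts.
Gain: 11(1 + β + … + β^1); loss: 33·β^2/(1−β).
No profitable deviation ⇔ 11(1−β^2) ≤ 33·β^2, i.e. β^2 ≥ 11/(11+33) = 1/4.
Hence β ≥ (1/4)^(1/2) ≈ 0.500.

0.500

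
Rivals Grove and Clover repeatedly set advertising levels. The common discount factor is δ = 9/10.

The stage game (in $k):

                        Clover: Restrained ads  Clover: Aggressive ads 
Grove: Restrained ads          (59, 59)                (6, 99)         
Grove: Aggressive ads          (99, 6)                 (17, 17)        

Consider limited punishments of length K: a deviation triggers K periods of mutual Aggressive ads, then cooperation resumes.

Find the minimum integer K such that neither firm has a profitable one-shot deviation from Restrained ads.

IC: δ(1−δ^K)/(1−δ) ≥ (99−59)/(59−17) = 20/21.
With δ = 9/10: need 1 − δ^K ≥ 20/21·(1−9/10)/(9/10), i.e. δ^K ≤ 0.8942.
Since (9/10)^1 = 0.9000 and (9/10)^2 = 0.8100, the smallest such K is 2.

2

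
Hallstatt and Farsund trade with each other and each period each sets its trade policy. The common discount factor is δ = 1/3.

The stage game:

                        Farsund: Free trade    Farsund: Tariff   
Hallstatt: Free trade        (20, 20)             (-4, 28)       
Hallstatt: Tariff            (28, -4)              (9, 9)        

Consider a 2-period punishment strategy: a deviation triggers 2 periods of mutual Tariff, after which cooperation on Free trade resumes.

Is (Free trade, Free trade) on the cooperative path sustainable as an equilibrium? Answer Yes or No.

No

IC: δ+…+δ^2 ≥ (28−20)/(20−9) = 8/11.
At δ = 1/3: partial sum = 0.4444 < 0.7273. Cooperation not sustainable.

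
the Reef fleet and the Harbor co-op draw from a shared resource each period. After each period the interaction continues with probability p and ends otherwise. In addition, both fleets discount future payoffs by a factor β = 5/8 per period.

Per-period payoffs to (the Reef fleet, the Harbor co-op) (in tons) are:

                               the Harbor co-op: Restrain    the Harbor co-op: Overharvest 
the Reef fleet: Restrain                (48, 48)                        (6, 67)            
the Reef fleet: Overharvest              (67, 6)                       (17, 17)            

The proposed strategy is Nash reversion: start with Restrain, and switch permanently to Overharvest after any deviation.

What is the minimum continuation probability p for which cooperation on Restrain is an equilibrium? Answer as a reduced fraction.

Expected continuation weight on next period's payoff is β·p = 5/8·p, which plays the role of the discount factor.
Cooperation requires 5/8·p ≥ (67−48)/(67−17) = 19/50, hence p ≥ 76/125.

76/125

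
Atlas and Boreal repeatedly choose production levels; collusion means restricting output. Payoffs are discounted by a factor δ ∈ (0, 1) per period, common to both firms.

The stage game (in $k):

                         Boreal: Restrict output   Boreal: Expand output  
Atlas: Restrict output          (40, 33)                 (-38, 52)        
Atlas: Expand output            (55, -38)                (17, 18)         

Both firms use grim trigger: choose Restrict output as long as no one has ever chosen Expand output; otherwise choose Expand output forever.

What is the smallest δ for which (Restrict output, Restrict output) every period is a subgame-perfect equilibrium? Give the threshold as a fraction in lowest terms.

For Atlas: deviation gain 55−40 = 15, per-period punishment loss 40−17 = 23. IC gives δ ≥ 15/38.
For Boreal: gain 19, loss 15 per period, so δ ≥ 19/34.
The tighter constraint is Boreal's, so cooperation needs δ ≥ 19/34.

19/34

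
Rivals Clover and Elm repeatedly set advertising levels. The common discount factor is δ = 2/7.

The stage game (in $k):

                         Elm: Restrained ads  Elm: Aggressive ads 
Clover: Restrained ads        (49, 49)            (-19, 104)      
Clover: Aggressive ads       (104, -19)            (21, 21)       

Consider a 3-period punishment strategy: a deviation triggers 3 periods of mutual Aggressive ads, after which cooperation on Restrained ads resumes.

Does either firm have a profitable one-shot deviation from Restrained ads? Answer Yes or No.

Yes

A one-shot deviation gives 104 now, then 21 for 3 periods, then back to 49.
Gain from deviating: (104−49) today; loss: (49−21) in each of the next 3 periods.
No-deviation condition: (49−21)(δ+…+δ^3) ≥ 104−49, i.e. δ+…+δ^3 ≥ 55/28.
At δ = 2/7: δ+…+δ^3 = 0.3907 < 1.9643.
So cooperation is not sustainable.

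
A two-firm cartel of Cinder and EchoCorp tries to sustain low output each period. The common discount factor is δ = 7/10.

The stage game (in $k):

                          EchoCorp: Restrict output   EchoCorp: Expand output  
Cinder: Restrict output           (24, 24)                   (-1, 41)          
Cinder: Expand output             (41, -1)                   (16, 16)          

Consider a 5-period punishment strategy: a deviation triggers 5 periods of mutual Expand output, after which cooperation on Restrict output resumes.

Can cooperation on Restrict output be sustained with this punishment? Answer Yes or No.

No

IC: δ+…+δ^5 ≥ (41−24)/(24−16) = 17/8.
At δ = 7/10: partial sum = 1.9412 < 2.1250. Cooperation not sustainable.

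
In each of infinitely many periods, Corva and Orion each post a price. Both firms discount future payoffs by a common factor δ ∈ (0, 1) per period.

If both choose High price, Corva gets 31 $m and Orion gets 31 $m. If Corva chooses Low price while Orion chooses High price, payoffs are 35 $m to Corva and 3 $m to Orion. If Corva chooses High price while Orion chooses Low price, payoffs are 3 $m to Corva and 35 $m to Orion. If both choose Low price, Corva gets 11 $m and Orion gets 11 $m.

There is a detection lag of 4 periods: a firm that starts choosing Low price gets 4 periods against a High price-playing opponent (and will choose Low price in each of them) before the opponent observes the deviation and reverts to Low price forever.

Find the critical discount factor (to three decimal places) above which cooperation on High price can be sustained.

Deviating for the 4 undetected periods gains 35−31 = 4 per period over cooperation, then loses 31−11 = 20 per period forever once punishment starts.
Gain: 4(1 + δ + … + δ^3); loss: 20·δ^4/(1−δ).
No profitable deviation ⇔ 4(1−δ^4) ≤ 20·δ^4, i.e. δ^4 ≥ 4/(4+20) = 1/6.
Hence δ ≥ (1/6)^(1/4) ≈ 0.639.

0.639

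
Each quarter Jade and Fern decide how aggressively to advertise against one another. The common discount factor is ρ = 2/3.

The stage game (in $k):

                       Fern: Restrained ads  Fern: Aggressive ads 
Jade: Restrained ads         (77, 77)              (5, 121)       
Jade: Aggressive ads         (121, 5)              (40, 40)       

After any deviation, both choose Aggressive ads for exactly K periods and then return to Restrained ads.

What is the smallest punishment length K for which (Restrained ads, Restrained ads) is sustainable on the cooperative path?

3

No profitable deviation requires (77−40)(ρ+…+ρ^K) ≥ 121−77, i.e. ρ+…+ρ^K ≥ 44/37 ≈ 1.1892.
With ρ = 2/3, the partial sums are K=1: 0.6667, K=2: 1.1111, K=3: 1.4074.
K = 3 is the first length at which the sum reaches 1.1892.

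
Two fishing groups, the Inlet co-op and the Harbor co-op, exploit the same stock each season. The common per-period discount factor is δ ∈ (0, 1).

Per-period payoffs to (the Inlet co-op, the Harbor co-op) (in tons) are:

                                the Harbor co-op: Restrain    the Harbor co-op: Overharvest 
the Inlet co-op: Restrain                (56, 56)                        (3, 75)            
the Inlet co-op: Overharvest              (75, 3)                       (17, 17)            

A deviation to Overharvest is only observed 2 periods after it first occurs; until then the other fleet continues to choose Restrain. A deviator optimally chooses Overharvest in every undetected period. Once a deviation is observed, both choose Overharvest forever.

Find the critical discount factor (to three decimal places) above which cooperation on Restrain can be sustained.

0.572

A deviator earns 75 for 2 periods, then 17 forever; cooperating earns 56 forever. Multiplying the IC by (1−δ):
56 ≥ 75(1−δ^2) + 17δ^2, so 58·δ^2 ≥ 19 and δ^2 ≥ 19/58.
δ ≥ (19/58)^(1/2) ≈ 0.572.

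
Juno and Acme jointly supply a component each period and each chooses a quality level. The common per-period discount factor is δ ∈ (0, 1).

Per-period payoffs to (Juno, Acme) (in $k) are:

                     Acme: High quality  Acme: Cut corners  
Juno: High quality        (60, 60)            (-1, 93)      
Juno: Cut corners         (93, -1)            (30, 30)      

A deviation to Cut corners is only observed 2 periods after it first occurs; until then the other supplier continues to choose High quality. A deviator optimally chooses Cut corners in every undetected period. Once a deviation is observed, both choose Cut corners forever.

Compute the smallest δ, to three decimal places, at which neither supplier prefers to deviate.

Deviating for the 2 undetected periods gains 93−60 = 33 per period over cooperation, then loses 60−30 = 30 per period forever once punishment starts.
Gain: 33(1 + δ + … + δ^1); loss: 30·δ^2/(1−δ).
No profitable deviation ⇔ 33(1−δ^2) ≤ 30·δ^2, i.e. δ^2 ≥ 33/(33+30) = 11/21.
Hence δ ≥ (11/21)^(1/2) ≈ 0.724.

0.724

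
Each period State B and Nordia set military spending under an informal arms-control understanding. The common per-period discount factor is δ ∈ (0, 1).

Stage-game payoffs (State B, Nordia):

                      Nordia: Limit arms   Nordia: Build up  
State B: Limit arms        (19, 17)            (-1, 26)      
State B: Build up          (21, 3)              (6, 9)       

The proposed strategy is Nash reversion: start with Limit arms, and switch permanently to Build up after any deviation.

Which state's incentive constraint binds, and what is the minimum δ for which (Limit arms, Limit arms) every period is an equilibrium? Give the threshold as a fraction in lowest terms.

Nordia; δ ≥ 9/17

State B: cooperation gives 19 each period; deviation gives 21 once then 6 forever.
  19/(1−δ) ≥ 21 + 6δ/(1−δ) ⇒ δ ≥ 2/15.
Nordia: cooperation gives 17 each period; deviation gives 26 once then 9 forever.
  δ ≥ 9/17.
Both must hold, so the binding constraint is Nordia's: δ ≥ 9/17.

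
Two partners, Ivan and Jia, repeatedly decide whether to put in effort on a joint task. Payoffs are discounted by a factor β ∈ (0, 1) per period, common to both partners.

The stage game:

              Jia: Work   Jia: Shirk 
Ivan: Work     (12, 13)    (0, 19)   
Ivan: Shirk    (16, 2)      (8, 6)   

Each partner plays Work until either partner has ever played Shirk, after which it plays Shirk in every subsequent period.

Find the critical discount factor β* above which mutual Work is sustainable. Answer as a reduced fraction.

1/2

For Ivan: deviation gain 16−12 = 4, per-period punishment loss 12−8 = 4. IC gives β ≥ 4/8 = 1/2.
For Jia: gain 6, loss 7 per period, so β ≥ 6/13.
The tighter constraint is Ivan's, so cooperation needs β ≥ 1/2.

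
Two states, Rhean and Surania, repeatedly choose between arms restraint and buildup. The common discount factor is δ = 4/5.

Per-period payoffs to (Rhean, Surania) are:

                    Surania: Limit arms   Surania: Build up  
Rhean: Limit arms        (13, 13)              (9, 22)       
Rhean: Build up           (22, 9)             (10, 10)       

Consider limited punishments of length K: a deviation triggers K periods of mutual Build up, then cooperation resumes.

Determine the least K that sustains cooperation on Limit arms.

Need Σ_{k=1}^{K} δ^k ≥ (22−13)/(13−10) = 3.0000 at δ = 4/5.
At K = 6 the sum is 2.9514 < 3.0000; at K = 7 it is 3.1611 ≥ 3.0000.
So the minimum punishment length is K = 7.

7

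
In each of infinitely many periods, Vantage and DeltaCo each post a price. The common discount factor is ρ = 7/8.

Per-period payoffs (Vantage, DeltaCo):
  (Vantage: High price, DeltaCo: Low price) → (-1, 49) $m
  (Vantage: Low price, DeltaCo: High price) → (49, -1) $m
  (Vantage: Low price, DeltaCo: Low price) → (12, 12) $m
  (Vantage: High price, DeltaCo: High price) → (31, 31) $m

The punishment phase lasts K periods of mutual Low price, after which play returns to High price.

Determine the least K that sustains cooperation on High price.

2

Need Σ_{k=1}^{K} ρ^k ≥ (49−31)/(31−12) = 0.9474 at ρ = 7/8.
At K = 1 the sum is 0.8750 < 0.9474; at K = 2 it is 1.6406 ≥ 0.9474.
So the minimum punishment length is K = 2.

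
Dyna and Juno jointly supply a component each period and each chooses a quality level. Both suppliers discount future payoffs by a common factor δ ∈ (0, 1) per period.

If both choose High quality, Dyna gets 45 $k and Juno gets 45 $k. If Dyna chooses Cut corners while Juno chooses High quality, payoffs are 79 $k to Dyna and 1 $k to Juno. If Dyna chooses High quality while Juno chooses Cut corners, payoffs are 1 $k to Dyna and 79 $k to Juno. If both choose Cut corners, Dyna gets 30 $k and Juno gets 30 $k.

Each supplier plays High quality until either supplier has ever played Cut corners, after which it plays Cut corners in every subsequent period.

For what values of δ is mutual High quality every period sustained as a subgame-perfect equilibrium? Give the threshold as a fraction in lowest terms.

45/(1−δ) ≥ 79 + 30δ/(1−δ)
45 ≥ 79 − 49δ
δ ≥ 34/49.

34/49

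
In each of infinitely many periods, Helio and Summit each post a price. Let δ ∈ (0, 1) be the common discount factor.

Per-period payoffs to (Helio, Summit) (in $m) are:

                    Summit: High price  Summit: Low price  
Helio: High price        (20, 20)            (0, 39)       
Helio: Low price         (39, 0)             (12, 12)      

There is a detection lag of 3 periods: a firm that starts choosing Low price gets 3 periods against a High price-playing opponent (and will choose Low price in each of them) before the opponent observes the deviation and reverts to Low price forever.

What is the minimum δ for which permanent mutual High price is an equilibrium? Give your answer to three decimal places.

0.889

A deviator earns 39 for 3 periods, then 12 forever; cooperating earns 20 forever. Multiplying the IC by (1−δ):
20 ≥ 39(1−δ^3) + 12δ^3, so 27·δ^3 ≥ 19 and δ^3 ≥ 19/27.
δ ≥ (19/27)^(1/3) ≈ 0.889.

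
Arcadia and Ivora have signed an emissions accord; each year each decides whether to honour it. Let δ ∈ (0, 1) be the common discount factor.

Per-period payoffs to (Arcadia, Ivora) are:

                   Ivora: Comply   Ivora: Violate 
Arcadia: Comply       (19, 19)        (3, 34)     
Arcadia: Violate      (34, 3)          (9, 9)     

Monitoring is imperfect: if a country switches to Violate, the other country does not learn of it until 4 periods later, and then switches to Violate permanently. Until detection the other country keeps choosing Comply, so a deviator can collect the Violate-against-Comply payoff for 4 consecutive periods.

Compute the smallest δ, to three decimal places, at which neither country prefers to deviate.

0.880

Deviating for the 4 undetected periods gains 34−19 = 15 per period over cooperation, then loses 19−9 = 10 per period forever once punishment starts.
Gain: 15(1 + δ + … + δ^3); loss: 10·δ^4/(1−δ).
No profitable deviation ⇔ 15(1−δ^4) ≤ 10·δ^4, i.e. δ^4 ≥ 15/(15+10) = 3/5.
Hence δ ≥ (3/5)^(1/4) ≈ 0.880.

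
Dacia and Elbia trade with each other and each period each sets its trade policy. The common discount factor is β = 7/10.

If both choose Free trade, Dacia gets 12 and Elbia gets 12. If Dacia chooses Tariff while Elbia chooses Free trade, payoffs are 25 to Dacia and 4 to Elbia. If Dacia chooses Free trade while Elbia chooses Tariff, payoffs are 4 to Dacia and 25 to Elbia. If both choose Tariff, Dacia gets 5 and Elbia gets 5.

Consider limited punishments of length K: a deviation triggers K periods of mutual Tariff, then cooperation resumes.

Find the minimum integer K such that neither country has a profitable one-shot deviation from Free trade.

5

IC: β(1−β^K)/(1−β) ≥ (25−12)/(12−5) = 13/7.
With β = 7/10: need 1 − β^K ≥ 13/7·(1−7/10)/(7/10), i.e. β^K ≤ 0.2041.
Since (7/10)^4 = 0.2401 and (7/10)^5 = 0.1681, the smallest such K is 5.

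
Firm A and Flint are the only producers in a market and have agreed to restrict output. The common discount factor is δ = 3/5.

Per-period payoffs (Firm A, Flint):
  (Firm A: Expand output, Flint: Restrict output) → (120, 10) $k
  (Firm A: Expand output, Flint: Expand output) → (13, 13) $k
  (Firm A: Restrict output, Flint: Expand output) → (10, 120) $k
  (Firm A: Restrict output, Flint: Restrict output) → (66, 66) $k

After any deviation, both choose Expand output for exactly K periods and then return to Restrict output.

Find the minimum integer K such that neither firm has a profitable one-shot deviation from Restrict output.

3

IC: δ(1−δ^K)/(1−δ) ≥ (120−66)/(66−13) = 54/53.
With δ = 3/5: need 1 − δ^K ≥ 54/53·(1−3/5)/(3/5), i.e. δ^K ≤ 0.3208.
Since (3/5)^2 = 0.3600 and (3/5)^3 = 0.2160, the smallest such K is 3.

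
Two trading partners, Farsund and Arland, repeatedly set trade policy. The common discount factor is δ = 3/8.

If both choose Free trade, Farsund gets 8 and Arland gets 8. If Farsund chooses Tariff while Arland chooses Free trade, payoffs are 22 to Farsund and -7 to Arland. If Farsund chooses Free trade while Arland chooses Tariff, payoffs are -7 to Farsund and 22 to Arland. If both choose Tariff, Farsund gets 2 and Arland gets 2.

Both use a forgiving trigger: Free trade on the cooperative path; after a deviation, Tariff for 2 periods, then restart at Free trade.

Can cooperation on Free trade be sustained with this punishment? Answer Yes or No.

No

A one-shot deviation gives 22 now, then 2 for 2 periods, then back to 8.
Gain from deviating: (22−8) today; loss: (8−2) in each of the next 2 periods.
No-deviation condition: (8−2)(δ+…+δ^2) ≥ 22−8, i.e. δ+…+δ^2 ≥ 7/3.
At δ = 3/8: δ+…+δ^2 = 0.5156 < 2.3333.
So cooperation is not sustainable.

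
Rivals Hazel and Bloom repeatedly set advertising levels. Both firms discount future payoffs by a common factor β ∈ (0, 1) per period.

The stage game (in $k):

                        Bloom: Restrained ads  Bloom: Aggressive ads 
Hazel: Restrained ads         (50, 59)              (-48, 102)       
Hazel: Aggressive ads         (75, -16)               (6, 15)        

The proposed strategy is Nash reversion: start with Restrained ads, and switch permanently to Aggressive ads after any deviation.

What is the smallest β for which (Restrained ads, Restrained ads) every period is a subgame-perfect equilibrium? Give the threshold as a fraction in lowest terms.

For Hazel: deviation gain 75−50 = 25, per-period punishment loss 50−6 = 44. IC gives β ≥ 25/69.
For Bloom: gain 43, loss 44 per period, so β ≥ 43/87.
The tighter constraint is Bloom's, so cooperation needs β ≥ 43/87.

43/87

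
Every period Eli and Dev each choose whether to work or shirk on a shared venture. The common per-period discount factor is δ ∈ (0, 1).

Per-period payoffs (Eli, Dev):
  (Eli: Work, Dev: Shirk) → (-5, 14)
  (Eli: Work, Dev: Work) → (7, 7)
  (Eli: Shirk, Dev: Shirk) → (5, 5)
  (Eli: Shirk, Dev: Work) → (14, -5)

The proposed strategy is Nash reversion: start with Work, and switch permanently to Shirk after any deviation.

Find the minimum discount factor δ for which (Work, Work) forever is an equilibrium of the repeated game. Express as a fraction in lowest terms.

Under grim trigger the critical discount factor is (T−C)/(T−P) with T = 14, C = 7, P = 5.
δ* = (14−7)/(14−5) = 7/9.

7/9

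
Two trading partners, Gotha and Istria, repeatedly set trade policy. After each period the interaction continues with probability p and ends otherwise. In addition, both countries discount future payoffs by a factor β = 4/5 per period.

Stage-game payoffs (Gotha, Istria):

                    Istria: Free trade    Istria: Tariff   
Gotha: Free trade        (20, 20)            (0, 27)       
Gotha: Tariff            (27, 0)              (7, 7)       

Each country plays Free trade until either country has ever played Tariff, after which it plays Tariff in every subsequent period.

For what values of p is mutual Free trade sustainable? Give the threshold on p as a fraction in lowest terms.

7/16

With continuation probability p and discount β, the effective per-period discount factor is βp.
Grim-trigger IC: βp ≥ (27−20)/(27−7) = 7/20.
So p ≥ (7/20)/(4/5) = 7/16.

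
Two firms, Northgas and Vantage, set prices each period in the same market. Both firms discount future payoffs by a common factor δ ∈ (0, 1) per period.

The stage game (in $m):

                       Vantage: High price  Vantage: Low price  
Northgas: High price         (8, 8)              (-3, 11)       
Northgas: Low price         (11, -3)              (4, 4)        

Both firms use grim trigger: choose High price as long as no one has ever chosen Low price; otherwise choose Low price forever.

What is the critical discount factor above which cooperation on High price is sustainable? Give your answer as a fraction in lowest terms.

3/7

Cooperation forever yields 8 each period: 8/(1−δ).
Deviating yields 11 once, then 4 forever: 11 + 4δ/(1−δ).
No profitable deviation requires 8/(1−δ) ≥ 11 + 4δ/(1−δ).
Multiplying by (1−δ): 8 ≥ 11(1−δ) + 4δ = 11 − 7δ.
So 7δ ≥ 3, i.e. δ ≥ 3/7.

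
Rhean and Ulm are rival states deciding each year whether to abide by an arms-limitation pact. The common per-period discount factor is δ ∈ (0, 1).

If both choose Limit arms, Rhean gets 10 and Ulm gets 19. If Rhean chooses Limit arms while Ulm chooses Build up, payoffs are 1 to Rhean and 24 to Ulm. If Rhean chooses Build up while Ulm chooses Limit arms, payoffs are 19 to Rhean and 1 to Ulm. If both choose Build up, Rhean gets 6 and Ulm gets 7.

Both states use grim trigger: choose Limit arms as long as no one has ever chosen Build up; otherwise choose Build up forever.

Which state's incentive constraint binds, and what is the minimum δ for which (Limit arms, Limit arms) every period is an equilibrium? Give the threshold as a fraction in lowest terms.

Rhean's threshold: (19−10)/(19−6) = 9/13.
Ulm's threshold: (24−19)/(24−7) = 5/17.
9/13 > 5/17, so Rhean binds and δ* = 9/13.

Rhean; δ ≥ 9/13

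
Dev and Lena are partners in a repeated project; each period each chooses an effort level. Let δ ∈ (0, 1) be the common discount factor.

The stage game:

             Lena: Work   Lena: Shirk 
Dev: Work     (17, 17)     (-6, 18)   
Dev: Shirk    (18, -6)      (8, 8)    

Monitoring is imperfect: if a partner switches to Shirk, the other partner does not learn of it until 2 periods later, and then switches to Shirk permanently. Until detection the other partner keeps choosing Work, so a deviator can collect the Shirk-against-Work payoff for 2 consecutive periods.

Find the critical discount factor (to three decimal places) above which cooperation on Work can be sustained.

0.316

A deviator earns 18 for 2 periods, then 8 forever; cooperating earns 17 forever. Multiplying the IC by (1−δ):
17 ≥ 18(1−δ^2) + 8δ^2, so 10·δ^2 ≥ 1 and δ^2 ≥ 1/10.
δ ≥ (1/10)^(1/2) ≈ 0.316.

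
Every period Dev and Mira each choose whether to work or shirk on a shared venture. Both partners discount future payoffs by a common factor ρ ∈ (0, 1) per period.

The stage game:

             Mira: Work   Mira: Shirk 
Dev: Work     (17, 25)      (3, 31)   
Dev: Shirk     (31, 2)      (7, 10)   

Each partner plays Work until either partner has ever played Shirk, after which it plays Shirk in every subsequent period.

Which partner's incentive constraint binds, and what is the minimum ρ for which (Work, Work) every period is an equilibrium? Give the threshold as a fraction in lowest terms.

Dev: cooperation gives 17 each period; deviation gives 31 once then 7 forever.
  17/(1−ρ) ≥ 31 + 7ρ/(1−ρ) ⇒ ρ ≥ 14/24 = 7/12.
Mira: cooperation gives 25 each period; deviation gives 31 once then 10 forever.
  ρ ≥ 6/21 = 2/7.
Both must hold, so the binding constraint is Dev's: ρ ≥ 7/12.

Dev; ρ ≥ 7/12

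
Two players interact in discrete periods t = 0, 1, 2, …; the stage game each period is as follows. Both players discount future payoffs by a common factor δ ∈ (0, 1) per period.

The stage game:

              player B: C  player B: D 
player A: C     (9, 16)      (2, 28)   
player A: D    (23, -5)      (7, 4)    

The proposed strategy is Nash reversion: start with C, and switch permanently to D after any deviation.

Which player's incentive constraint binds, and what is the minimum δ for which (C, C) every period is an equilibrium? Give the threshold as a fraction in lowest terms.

player A: cooperation gives 9 each period; deviation gives 23 once then 7 forever.
  9/(1−δ) ≥ 23 + 7δ/(1−δ) ⇒ δ ≥ 14/16 = 7/8.
player B: cooperation gives 16 each period; deviation gives 28 once then 4 forever.
  δ ≥ 12/24 = 1/2.
Both must hold, so the binding constraint is player A's: δ ≥ 7/8.

player A; δ ≥ 7/8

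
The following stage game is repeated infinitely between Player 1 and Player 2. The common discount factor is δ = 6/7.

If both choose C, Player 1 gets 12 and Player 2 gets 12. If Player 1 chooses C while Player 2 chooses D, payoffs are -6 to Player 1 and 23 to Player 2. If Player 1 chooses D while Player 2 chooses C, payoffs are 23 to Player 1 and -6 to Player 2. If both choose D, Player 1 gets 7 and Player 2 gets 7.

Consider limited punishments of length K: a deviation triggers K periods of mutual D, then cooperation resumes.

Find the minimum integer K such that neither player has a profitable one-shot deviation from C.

Need Σ_{k=1}^{K} δ^k ≥ (23−12)/(12−7) = 2.2000 at δ = 6/7.
At K = 2 the sum is 1.5918 < 2.2000; at K = 3 it is 2.2216 ≥ 2.2000.
So the minimum punishment length is K = 3.

3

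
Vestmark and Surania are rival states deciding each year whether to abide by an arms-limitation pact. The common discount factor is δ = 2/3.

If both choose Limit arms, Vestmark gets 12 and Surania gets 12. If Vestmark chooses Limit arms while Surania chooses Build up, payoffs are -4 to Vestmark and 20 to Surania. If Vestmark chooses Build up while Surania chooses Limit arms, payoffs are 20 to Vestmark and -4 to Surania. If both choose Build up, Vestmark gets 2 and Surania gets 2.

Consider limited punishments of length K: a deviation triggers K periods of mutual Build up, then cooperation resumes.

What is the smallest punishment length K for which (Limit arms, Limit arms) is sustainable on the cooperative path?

2

IC: δ(1−δ^K)/(1−δ) ≥ (20−12)/(12−2) = 4/5.
With δ = 2/3: need 1 − δ^K ≥ 4/5·(1−2/3)/(2/3), i.e. δ^K ≤ 0.6000.
Since (2/3)^1 = 0.6667 and (2/3)^2 = 0.4444, the smallest such K is 2.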